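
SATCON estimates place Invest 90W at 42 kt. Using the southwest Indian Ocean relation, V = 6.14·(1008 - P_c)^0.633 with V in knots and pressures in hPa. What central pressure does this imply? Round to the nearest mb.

987 mb

ΔP = (V / 6.14)^(1/0.633) = (42/6.14)^1.580.
42/6.14 = 6.840; 6.840^1.580 ≈ 20.86 mb.
P_c = 1008 − 20.86 = 987.14 ≈ 987 mb.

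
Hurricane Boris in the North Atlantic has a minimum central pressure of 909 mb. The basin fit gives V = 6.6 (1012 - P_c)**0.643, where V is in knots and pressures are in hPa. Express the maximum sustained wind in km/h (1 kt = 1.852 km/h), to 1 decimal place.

240.7 km/h

ΔP = 1012 − 909 = 103 mb.
V ≈ 6.6 × 103^0.643 = 6.6 × 19.690 ≈ 129.957 kt.
129.957 × 1.852 ≈ 240.68 km/h → 240.7 km/h.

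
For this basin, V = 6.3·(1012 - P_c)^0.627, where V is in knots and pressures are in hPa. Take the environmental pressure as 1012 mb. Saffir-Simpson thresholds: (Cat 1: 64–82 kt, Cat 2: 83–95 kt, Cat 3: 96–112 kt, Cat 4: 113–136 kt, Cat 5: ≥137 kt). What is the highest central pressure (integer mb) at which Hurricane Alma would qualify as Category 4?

912 mb

Category 4 begins at V = 113 kt.
Required ΔP = (113/6.3)^(1/0.627) = 17.937^1.595 ≈ 99.90 mb.
P_c ≤ 1012 − 99.90 = 912.10, so the highest integer P_c is 912 mb.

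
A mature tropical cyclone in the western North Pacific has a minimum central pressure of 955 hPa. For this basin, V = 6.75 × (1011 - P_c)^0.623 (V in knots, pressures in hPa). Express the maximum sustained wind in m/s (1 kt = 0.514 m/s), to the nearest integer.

43 m/s

ΔP = 1011 − 955 = 56 hPa.
V ≈ 6.75 × 56^0.623 = 6.75 × 12.278 ≈ 82.875 kt.
82.875 × 0.514 ≈ 42.60 m/s → 43 m/s.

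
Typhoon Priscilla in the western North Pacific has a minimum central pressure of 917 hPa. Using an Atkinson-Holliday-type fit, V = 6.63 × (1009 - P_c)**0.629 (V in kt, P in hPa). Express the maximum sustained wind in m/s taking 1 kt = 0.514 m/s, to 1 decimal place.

58.6 m/s

ΔP = 1009 − 917 = 92 hPa.
V ≈ 6.63 × 92^0.629 = 6.63 × 17.188 ≈ 113.956 kt.
113.956 × 0.514 ≈ 58.57 m/s → 58.6 m/s.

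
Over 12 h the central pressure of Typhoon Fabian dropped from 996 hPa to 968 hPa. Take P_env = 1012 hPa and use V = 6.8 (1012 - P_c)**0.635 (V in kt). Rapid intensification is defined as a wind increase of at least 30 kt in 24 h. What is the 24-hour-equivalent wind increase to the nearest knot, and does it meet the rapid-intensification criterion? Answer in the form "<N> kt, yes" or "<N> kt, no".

V₁: ΔP = 16, V ≈ 6.8 × 16^0.635 ≈ 39.55 kt.
V₂: ΔP = 44, V ≈ 6.8 × 44^0.635 ≈ 75.18 kt.
ΔV over 12 h = 35.63 kt → 24 h equivalent = 35.63 × 24/12 ≈ 71.26 kt.
71 kt ≥ 30 kt ⇒ rapid intensification.

71 kt, yes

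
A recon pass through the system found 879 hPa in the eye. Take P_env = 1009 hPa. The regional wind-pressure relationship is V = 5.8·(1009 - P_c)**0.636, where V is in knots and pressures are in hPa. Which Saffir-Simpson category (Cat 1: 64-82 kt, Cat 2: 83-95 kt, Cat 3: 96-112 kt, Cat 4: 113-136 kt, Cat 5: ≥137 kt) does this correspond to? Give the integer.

ΔP = 1009 − 879 = 130 hPa.
V ≈ 5.8 × 130^0.636 = 5.8 × 22.10 ≈ 128 kt.
128 kt falls in the Category 4 band.

4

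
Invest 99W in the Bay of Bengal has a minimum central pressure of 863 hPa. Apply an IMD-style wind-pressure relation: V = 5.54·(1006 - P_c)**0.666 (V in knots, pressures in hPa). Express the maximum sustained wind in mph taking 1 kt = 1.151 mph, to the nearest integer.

174 mph

ΔP = 1006 − 863 = 143 hPa.
V ≈ 5.54 × 143^0.666 = 5.54 × 27.255 ≈ 150.995 kt.
150.995 × 1.151 ≈ 173.80 mph → 174 mph.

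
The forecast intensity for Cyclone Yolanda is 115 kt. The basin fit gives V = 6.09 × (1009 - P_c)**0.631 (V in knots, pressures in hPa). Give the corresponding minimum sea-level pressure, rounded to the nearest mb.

ΔP = (V / 6.09)^(1/0.631) = (115/6.09)^1.585.
115/6.09 = 18.883; 18.883^1.585 ≈ 105.27 mb.
P_c = 1009 − 105.27 = 903.73 ≈ 904 mb.

904 mb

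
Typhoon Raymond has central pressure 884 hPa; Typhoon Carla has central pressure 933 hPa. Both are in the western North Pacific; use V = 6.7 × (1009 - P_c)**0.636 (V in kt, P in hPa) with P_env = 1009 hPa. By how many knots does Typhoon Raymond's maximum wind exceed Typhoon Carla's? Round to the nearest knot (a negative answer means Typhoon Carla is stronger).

Typhoon Raymond: ΔP = 125; V ≈ 6.7 × 125^0.636 ≈ 144.45 kt.
Typhoon Carla: ΔP = 76; V ≈ 6.7 × 76^0.636 ≈ 105.26 kt.
Difference ≈ 144.45 − 105.26 = 39.19 → 39 kt.

39 kt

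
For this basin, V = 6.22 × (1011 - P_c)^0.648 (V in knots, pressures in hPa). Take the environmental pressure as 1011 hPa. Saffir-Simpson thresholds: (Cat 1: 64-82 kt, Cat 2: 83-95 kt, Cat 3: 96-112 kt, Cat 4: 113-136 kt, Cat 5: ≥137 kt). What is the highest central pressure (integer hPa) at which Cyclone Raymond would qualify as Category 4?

923 hPa

Category 4 begins at V = 113 kt.
Required ΔP = (113/6.22)^(1/0.648) = 18.167^1.543 ≈ 87.77 hPa.
P_c ≤ 1011 − 87.77 = 923.23, so the highest integer P_c is 923 hPa.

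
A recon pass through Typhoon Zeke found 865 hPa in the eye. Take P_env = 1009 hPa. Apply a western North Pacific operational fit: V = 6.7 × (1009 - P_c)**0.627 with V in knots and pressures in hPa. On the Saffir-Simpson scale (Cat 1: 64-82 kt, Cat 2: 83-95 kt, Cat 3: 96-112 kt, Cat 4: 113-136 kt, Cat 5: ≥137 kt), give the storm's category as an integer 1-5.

5

ΔP = 1009 − 865 = 144 hPa.
V ≈ 6.7 × 144^0.627 = 6.7 × 22.56 ≈ 151 kt.
151 kt falls in the Category 5 band.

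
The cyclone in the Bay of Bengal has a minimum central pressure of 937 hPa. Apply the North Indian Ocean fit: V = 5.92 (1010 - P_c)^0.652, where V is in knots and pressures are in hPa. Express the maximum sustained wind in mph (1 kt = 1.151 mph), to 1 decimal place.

111.8 mph

ΔP = 1010 − 937 = 73 hPa.
V ≈ 5.92 × 73^0.652 = 5.92 × 16.402 ≈ 97.098 kt.
97.098 × 1.151 ≈ 111.76 mph → 111.8 mph.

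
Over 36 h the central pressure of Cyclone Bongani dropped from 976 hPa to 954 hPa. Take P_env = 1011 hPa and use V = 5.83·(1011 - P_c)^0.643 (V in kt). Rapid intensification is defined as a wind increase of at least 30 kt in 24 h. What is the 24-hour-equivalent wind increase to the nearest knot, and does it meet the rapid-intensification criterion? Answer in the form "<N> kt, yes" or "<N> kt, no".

V₁: ΔP = 35, V ≈ 5.83 × 35^0.643 ≈ 57.35 kt.
V₂: ΔP = 57, V ≈ 5.83 × 57^0.643 ≈ 78.47 kt.
ΔV over 36 h = 21.12 kt → 24 h equivalent = 21.12 × 24/36 ≈ 14.08 kt.
14 kt < 30 kt ⇒ not rapid intensification.

14 kt, no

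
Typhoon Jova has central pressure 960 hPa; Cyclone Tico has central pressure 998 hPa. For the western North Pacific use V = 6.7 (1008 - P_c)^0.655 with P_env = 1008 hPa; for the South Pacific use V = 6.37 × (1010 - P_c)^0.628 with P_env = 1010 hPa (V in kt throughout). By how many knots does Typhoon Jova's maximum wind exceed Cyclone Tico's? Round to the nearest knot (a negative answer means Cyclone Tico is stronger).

54 kt

Typhoon Jova: ΔP = 48; V ≈ 6.7 × 48^0.655 ≈ 84.58 kt.
Cyclone Tico: ΔP = 12; V ≈ 6.37 × 12^0.628 ≈ 30.33 kt.
Difference ≈ 84.58 − 30.33 = 54.25 → 54 kt.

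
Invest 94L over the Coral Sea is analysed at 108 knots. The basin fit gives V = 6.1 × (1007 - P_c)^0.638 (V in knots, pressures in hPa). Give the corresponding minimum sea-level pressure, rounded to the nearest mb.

917 mb

ΔP = (V / 6.1)^(1/0.638) = (108/6.1)^1.567.
108/6.1 = 17.705; 17.705^1.567 ≈ 90.42 mb.
P_c = 1007 − 90.42 = 916.58 ≈ 917 mb.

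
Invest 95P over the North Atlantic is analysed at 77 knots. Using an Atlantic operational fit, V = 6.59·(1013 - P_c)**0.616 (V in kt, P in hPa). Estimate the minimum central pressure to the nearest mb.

ΔP = (V / 6.59)^(1/0.616) = (77/6.59)^1.623.
77/6.59 = 11.684; 11.684^1.623 ≈ 54.09 mb.
P_c = 1013 − 54.09 = 958.91 ≈ 959 mb.

959 mb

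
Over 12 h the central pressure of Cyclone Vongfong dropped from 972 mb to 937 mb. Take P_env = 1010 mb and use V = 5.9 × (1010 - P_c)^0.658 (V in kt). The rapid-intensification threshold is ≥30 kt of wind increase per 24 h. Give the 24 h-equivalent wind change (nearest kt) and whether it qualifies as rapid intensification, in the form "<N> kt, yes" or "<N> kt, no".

V₁: ΔP = 38, V ≈ 5.9 × 38^0.658 ≈ 64.62 kt.
V₂: ΔP = 73, V ≈ 5.9 × 73^0.658 ≈ 99.29 kt.
ΔV over 12 h = 34.67 kt → 24 h equivalent = 34.67 × 24/12 ≈ 69.34 kt.
69 kt ≥ 30 kt ⇒ rapid intensification.

69 kt, yes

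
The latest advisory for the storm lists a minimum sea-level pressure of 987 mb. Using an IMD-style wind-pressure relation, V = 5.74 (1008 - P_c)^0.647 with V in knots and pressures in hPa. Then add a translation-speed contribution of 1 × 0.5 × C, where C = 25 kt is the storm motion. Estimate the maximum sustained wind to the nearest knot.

54 kt

ΔP = 1008 − 987 = 21 mb.
21^0.647 ≈ 7.169.
V ≈ 5.74 × 7.169 ≈ 41.2 kt.
Translation term: 1 × 0.5 × 25 = 12.5 kt.
Corrected V ≈ 53.7 kt → 54 kt.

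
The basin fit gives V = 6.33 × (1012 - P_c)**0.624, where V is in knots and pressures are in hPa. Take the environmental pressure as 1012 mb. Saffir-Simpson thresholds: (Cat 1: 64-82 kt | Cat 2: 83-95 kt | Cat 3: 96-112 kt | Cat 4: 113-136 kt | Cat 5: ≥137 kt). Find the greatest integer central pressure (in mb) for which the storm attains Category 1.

Category 1 begins at V = 64 kt.
Required ΔP = (64/6.33)^(1/0.624) = 10.111^1.603 ≈ 40.76 mb.
P_c ≤ 1012 − 40.76 = 971.24, so the highest integer P_c is 971 mb.

971 mb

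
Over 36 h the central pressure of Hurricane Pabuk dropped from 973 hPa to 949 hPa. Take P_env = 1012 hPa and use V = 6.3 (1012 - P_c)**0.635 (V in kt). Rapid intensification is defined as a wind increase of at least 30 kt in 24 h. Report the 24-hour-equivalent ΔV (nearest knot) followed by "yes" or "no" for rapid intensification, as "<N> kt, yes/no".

15 kt, no

V₁: ΔP = 39, V ≈ 6.3 × 39^0.635 ≈ 64.52 kt.
V₂: ΔP = 63, V ≈ 6.3 × 63^0.635 ≈ 87.48 kt.
ΔV over 36 h = 22.96 kt → 24 h equivalent = 22.96 × 24/36 ≈ 15.31 kt.
15 kt < 30 kt ⇒ not rapid intensification.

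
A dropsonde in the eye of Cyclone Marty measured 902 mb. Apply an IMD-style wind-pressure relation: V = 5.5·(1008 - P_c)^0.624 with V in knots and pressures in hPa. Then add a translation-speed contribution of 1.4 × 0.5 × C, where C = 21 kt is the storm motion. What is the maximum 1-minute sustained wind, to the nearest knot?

ΔP = 1008 − 902 = 106 mb.
106^0.624 ≈ 18.357.
V ≈ 5.5 × 18.357 ≈ 101.0 kt.
Translation term: 1.4 × 0.5 × 21 = 14.7 kt.
Corrected V ≈ 115.7 kt → 116 kt.

116 kt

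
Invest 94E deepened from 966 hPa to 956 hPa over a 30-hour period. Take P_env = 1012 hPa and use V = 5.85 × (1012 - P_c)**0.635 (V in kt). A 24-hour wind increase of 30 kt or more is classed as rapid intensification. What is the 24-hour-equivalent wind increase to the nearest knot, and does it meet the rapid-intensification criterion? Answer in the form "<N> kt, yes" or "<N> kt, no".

V₁: ΔP = 46, V ≈ 5.85 × 46^0.635 ≈ 66.53 kt.
V₂: ΔP = 56, V ≈ 5.85 × 56^0.635 ≈ 75.38 kt.
ΔV over 30 h = 8.85 kt → 24 h equivalent = 8.85 × 24/30 ≈ 7.08 kt.
7 kt < 30 kt ⇒ not rapid intensification.

7 kt, no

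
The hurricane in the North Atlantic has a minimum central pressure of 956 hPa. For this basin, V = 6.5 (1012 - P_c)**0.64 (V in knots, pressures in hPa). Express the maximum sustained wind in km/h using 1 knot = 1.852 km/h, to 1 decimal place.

ΔP = 1012 − 956 = 56 hPa.
V ≈ 6.5 × 56^0.64 = 6.5 × 13.147 ≈ 85.458 kt.
85.458 × 1.852 ≈ 158.27 km/h → 158.3 km/h.

158.3 km/h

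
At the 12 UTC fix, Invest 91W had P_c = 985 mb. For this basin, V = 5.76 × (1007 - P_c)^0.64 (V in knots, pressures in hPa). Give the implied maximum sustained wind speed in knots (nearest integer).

42 kt

ΔP = 1007 − 985 = 22 mb.
22^0.64 ≈ 7.230.
V ≈ 5.76 × 7.230 ≈ 41.6 kt.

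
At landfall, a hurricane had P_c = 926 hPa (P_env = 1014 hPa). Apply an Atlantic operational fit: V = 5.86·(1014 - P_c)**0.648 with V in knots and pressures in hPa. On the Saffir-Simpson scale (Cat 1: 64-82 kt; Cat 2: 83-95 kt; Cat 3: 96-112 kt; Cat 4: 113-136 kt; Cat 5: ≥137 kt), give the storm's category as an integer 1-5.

3

ΔP = 1014 − 926 = 88 hPa.
V ≈ 5.86 × 88^0.648 = 5.86 × 18.20 ≈ 107 kt.
107 kt falls in the Category 3 band.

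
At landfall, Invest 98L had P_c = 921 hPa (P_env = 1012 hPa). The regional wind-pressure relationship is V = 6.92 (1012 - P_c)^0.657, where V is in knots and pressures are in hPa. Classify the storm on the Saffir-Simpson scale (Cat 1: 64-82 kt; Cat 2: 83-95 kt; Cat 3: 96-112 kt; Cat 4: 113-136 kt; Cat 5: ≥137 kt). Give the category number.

ΔP = 1012 − 921 = 91 hPa.
V ≈ 6.92 × 91^0.657 = 6.92 × 19.37 ≈ 134 kt.
134 kt falls in the Category 4 band.

4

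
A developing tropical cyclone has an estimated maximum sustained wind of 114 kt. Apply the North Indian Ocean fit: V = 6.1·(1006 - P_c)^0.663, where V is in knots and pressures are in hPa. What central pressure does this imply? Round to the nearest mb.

923 mb

ΔP = (V / 6.1)^(1/0.663) = (114/6.1)^1.508.
114/6.1 = 18.689; 18.689^1.508 ≈ 82.78 mb.
P_c = 1006 − 82.78 = 923.22 ≈ 923 mb.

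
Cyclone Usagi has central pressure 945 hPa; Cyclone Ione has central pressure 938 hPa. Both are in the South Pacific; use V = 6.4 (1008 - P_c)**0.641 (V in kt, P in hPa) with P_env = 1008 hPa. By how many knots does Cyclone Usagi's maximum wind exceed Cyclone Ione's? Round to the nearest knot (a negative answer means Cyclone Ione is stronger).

-6 kt

Cyclone Usagi: ΔP = 63; V ≈ 6.4 × 63^0.641 ≈ 91.11 kt.
Cyclone Ione: ΔP = 70; V ≈ 6.4 × 70^0.641 ≈ 97.47 kt.
Difference ≈ 91.11 − 97.47 = -6.36 → -6 kt.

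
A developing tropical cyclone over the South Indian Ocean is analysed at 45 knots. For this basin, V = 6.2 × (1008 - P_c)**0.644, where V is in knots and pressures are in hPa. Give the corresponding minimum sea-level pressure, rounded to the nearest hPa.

986 hPa

ΔP = (V / 6.2)^(1/0.644) = (45/6.2)^1.553.
45/6.2 = 7.258; 7.258^1.553 ≈ 21.71 hPa.
P_c = 1008 − 21.71 = 986.29 ≈ 986 hPa.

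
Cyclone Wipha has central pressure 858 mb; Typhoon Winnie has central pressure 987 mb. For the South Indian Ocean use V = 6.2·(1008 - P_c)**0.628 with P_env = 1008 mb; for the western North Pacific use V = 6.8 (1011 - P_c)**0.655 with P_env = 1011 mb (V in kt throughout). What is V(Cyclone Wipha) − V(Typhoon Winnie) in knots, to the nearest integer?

90 kt

Cyclone Wipha: ΔP = 150; V ≈ 6.2 × 150^0.628 ≈ 144.20 kt.
Typhoon Winnie: ΔP = 24; V ≈ 6.8 × 24^0.655 ≈ 54.52 kt.
Difference ≈ 144.20 − 54.52 = 89.68 → 90 kt.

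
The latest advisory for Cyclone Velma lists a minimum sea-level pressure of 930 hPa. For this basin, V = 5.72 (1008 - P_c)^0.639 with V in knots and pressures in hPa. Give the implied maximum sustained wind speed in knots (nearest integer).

ΔP = 1008 − 930 = 78 hPa.
78^0.639 ≈ 16.183.
V ≈ 5.72 × 16.183 ≈ 92.6 kt.

93 kt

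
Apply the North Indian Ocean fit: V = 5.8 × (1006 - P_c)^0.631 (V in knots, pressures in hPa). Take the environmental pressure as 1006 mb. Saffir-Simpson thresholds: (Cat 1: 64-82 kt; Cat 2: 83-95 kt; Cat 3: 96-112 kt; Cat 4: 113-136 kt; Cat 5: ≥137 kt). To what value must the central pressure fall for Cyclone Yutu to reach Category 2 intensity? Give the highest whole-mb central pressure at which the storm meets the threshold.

Category 2 begins at V = 83 kt.
Required ΔP = (83/5.8)^(1/0.631) = 14.310^1.585 ≈ 67.84 mb.
P_c ≤ 1006 − 67.84 = 938.16, so the highest integer P_c is 938 mb.

938 mb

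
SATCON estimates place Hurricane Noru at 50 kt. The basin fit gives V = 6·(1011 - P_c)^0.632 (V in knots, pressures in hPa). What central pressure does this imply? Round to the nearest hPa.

ΔP = (V / 6)^(1/0.632) = (50/6)^1.582.
50/6 = 8.333; 8.333^1.582 ≈ 28.64 hPa.
P_c = 1011 − 28.64 = 982.36 ≈ 982 hPa.

982 hPa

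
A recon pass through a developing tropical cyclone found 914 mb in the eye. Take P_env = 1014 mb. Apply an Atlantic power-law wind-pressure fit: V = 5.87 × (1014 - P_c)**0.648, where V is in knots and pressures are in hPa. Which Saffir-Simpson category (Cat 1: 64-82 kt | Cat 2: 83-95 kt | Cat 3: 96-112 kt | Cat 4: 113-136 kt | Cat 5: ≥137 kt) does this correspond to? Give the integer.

4

ΔP = 1014 − 914 = 100 mb.
V ≈ 5.87 × 100^0.648 = 5.87 × 19.77 ≈ 116 kt.
116 kt falls in the Category 4 band.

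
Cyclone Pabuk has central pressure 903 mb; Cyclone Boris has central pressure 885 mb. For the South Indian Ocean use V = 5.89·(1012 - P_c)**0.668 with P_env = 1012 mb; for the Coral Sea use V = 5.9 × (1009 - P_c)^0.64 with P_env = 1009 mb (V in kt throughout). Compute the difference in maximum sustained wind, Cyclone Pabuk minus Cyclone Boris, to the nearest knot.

Cyclone Pabuk: ΔP = 109; V ≈ 5.89 × 109^0.668 ≈ 135.24 kt.
Cyclone Boris: ΔP = 124; V ≈ 5.9 × 124^0.64 ≈ 129.02 kt.
Difference ≈ 135.24 − 129.02 = 6.22 → 6 kt.

6 kt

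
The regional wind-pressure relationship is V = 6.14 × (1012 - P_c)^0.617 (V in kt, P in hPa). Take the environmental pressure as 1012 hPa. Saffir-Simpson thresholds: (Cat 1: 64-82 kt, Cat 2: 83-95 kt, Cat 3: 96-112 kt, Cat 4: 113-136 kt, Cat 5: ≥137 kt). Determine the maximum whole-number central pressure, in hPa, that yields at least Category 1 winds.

967 hPa

Category 1 begins at V = 64 kt.
Required ΔP = (64/6.14)^(1/0.617) = 10.423^1.621 ≈ 44.66 hPa.
P_c ≤ 1012 − 44.66 = 967.34, so the highest integer P_c is 967 hPa.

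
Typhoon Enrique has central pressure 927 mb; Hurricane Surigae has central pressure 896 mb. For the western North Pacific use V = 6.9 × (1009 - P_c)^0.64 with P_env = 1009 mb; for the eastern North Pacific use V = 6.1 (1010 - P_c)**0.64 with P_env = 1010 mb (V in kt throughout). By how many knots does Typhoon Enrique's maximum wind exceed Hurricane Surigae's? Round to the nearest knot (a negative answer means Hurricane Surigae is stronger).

Typhoon Enrique: ΔP = 82; V ≈ 6.9 × 82^0.64 ≈ 115.80 kt.
Hurricane Surigae: ΔP = 114; V ≈ 6.1 × 114^0.64 ≈ 126.40 kt.
Difference ≈ 115.80 − 126.40 = -10.60 → -11 kt.

-11 kt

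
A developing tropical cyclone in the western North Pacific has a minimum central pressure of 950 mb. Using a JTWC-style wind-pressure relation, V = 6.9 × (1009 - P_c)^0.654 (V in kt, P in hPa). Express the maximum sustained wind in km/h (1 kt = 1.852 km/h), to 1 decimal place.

183.9 km/h

ΔP = 1009 − 950 = 59 mb.
V ≈ 6.9 × 59^0.654 = 6.9 × 14.393 ≈ 99.308 kt.
99.308 × 1.852 ≈ 183.92 km/h → 183.9 km/h.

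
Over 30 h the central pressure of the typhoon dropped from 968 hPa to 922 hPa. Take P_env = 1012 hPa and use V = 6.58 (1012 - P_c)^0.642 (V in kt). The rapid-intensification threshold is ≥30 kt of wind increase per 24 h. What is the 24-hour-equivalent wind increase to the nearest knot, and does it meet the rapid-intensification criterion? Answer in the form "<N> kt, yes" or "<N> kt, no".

35 kt, yes

V₁: ΔP = 44, V ≈ 6.58 × 44^0.642 ≈ 74.70 kt.
V₂: ΔP = 90, V ≈ 6.58 × 90^0.642 ≈ 118.26 kt.
ΔV over 30 h = 43.56 kt → 24 h equivalent = 43.56 × 24/30 ≈ 34.85 kt.
35 kt ≥ 30 kt ⇒ rapid intensification.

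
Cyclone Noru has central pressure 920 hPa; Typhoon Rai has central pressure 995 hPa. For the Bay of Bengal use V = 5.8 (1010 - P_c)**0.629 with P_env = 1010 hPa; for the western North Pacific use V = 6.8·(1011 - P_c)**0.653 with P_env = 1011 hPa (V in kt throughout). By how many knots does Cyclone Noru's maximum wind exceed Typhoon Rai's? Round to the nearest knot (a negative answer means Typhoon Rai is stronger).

Cyclone Noru: ΔP = 90; V ≈ 5.8 × 90^0.629 ≈ 98.32 kt.
Typhoon Rai: ΔP = 16; V ≈ 6.8 × 16^0.653 ≈ 41.57 kt.
Difference ≈ 98.32 − 41.57 = 56.75 → 57 kt.

57 kt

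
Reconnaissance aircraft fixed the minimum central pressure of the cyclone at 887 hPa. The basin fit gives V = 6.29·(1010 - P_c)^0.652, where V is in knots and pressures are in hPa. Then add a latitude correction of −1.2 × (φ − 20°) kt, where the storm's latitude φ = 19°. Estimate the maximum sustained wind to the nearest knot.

146 kt

ΔP = 1010 − 887 = 123 hPa.
123^0.652 ≈ 23.047.
V ≈ 6.29 × 23.047 ≈ 145.0 kt.
Latitude correction: −1.2 × (19 − 20) = 1.2 kt.
Corrected V ≈ 146.2 kt → 146 kt.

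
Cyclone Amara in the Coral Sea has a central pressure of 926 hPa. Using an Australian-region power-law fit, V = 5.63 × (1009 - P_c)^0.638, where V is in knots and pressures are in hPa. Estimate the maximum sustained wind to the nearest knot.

ΔP = 1009 − 926 = 83 hPa.
83^0.638 ≈ 16.764.
V ≈ 5.63 × 16.764 ≈ 94.4 kt.

94 kt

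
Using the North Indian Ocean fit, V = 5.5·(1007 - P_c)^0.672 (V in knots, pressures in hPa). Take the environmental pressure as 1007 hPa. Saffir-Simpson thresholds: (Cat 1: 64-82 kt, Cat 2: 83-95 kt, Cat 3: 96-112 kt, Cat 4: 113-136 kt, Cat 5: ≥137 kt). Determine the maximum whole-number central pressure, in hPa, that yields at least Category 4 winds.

917 hPa

Category 4 begins at V = 113 kt.
Required ΔP = (113/5.5)^(1/0.672) = 20.545^1.488 ≈ 89.84 hPa.
P_c ≤ 1007 − 89.84 = 917.16, so the highest integer P_c is 917 hPa.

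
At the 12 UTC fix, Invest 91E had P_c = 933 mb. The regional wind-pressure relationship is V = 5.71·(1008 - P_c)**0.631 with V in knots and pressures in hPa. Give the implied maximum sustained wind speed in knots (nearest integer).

87 kt

ΔP = 1008 − 933 = 75 mb.
75^0.631 ≈ 15.246.
V ≈ 5.71 × 15.246 ≈ 87.1 kt.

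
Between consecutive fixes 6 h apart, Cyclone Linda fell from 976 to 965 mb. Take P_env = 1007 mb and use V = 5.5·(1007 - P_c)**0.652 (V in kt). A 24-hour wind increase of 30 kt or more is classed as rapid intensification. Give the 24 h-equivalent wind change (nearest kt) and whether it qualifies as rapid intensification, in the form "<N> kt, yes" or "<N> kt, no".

45 kt, yes

V₁: ΔP = 31, V ≈ 5.5 × 31^0.652 ≈ 51.61 kt.
V₂: ΔP = 42, V ≈ 5.5 × 42^0.652 ≈ 62.91 kt.
ΔV over 6 h = 11.30 kt → 24 h equivalent = 11.30 × 24/6 ≈ 45.20 kt.
45 kt ≥ 30 kt ⇒ rapid intensification.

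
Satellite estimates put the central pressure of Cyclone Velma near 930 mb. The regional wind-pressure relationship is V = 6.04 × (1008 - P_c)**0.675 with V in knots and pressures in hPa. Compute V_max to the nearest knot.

ΔP = 1008 − 930 = 78 mb.
78^0.675 ≈ 18.931.
V ≈ 6.04 × 18.931 ≈ 114.3 kt.

114 kt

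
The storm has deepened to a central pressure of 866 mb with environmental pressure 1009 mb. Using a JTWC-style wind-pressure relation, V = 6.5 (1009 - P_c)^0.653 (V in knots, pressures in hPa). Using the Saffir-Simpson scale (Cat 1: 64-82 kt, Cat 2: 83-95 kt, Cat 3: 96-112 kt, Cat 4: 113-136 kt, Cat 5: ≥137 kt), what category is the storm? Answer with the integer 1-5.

ΔP = 1009 − 866 = 143 mb.
V ≈ 6.5 × 143^0.653 = 6.5 × 25.55 ≈ 166 kt.
166 kt falls in the Category 5 band.

5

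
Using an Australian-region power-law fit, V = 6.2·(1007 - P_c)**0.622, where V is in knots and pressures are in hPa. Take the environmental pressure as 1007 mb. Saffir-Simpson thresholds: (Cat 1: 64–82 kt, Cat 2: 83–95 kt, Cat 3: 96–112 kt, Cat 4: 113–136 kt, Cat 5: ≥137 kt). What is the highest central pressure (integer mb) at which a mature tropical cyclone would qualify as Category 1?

Category 1 begins at V = 64 kt.
Required ΔP = (64/6.2)^(1/0.622) = 10.323^1.608 ≈ 42.65 mb.
P_c ≤ 1007 − 42.65 = 964.35, so the highest integer P_c is 964 mb.

964 mb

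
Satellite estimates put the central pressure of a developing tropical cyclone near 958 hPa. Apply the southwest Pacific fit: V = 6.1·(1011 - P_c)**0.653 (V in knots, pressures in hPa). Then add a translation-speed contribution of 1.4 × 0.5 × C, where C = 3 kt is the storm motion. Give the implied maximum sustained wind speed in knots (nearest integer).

84 kt

ΔP = 1011 − 958 = 53 hPa.
53^0.653 ≈ 13.364.
V ≈ 6.1 × 13.364 ≈ 81.5 kt.
Translation term: 1.4 × 0.5 × 3 = 2.1 kt.
Corrected V ≈ 83.6 kt → 84 kt.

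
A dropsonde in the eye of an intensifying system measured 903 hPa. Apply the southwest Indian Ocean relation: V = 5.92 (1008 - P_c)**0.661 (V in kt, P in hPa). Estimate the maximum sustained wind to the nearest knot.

ΔP = 1008 − 903 = 105 hPa.
105^0.661 ≈ 21.677.
V ≈ 5.92 × 21.677 ≈ 128.3 kt.

128 kt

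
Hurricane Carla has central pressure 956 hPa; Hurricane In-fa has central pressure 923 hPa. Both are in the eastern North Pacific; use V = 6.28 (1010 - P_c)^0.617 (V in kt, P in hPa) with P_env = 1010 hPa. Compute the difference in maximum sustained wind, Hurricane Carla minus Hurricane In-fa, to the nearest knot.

-25 kt

Hurricane Carla: ΔP = 54; V ≈ 6.28 × 54^0.617 ≈ 73.59 kt.
Hurricane In-fa: ΔP = 87; V ≈ 6.28 × 87^0.617 ≈ 98.77 kt.
Difference ≈ 73.59 − 98.77 = -25.18 → -25 kt.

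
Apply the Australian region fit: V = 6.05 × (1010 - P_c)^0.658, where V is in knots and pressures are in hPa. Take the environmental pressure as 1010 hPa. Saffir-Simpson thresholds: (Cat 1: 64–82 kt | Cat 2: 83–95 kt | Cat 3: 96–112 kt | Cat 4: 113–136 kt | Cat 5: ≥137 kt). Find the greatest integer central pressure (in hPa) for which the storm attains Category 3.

Category 3 begins at V = 96 kt.
Required ΔP = (96/6.05)^(1/0.658) = 15.868^1.520 ≈ 66.76 hPa.
P_c ≤ 1010 − 66.76 = 943.24, so the highest integer P_c is 943 hPa.

943 hPa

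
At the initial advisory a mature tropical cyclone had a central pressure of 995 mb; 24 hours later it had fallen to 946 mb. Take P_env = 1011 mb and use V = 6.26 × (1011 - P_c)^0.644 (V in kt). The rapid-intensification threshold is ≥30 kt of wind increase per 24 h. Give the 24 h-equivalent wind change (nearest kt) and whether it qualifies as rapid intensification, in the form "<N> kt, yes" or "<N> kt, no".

55 kt, yes

V₁: ΔP = 16, V ≈ 6.26 × 16^0.644 ≈ 37.33 kt.
V₂: ΔP = 65, V ≈ 6.26 × 65^0.644 ≈ 92.06 kt.
ΔV over 24 h = 54.73 kt → 24 h equivalent = 54.73 × 24/24 ≈ 54.73 kt.
55 kt ≥ 30 kt ⇒ rapid intensification.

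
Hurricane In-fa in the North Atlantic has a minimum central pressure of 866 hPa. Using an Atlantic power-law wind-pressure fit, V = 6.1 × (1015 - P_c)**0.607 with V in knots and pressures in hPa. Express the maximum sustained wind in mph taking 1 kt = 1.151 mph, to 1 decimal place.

ΔP = 1015 − 866 = 149 hPa.
V ≈ 6.1 × 149^0.607 = 6.1 × 20.851 ≈ 127.190 kt.
127.190 × 1.151 ≈ 146.40 mph → 146.4 mph.

146.4 mph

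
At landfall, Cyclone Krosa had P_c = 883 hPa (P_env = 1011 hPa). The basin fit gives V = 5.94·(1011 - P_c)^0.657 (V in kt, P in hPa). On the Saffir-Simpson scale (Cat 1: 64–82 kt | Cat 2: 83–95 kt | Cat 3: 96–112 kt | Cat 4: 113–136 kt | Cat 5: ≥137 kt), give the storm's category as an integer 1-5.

5

ΔP = 1011 − 883 = 128 hPa.
V ≈ 5.94 × 128^0.657 = 5.94 × 24.23 ≈ 144 kt.
144 kt falls in the Category 5 band.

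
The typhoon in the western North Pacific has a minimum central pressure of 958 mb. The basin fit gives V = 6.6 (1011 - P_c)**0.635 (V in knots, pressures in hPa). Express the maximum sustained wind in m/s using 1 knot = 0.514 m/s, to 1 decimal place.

42.2 m/s

ΔP = 1011 − 958 = 53 mb.
V ≈ 6.6 × 53^0.635 = 6.6 × 12.443 ≈ 82.122 kt.
82.122 × 0.514 ≈ 42.21 m/s → 42.2 m/s.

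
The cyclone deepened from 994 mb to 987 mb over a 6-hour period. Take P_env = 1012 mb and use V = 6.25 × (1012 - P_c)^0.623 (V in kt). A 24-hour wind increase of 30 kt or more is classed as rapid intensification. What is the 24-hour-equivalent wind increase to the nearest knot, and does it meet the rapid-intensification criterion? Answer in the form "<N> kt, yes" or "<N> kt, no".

V₁: ΔP = 18, V ≈ 6.25 × 18^0.623 ≈ 37.84 kt.
V₂: ΔP = 25, V ≈ 6.25 × 25^0.623 ≈ 46.43 kt.
ΔV over 6 h = 8.59 kt → 24 h equivalent = 8.59 × 24/6 ≈ 34.36 kt.
34 kt ≥ 30 kt ⇒ rapid intensification.

34 kt, yes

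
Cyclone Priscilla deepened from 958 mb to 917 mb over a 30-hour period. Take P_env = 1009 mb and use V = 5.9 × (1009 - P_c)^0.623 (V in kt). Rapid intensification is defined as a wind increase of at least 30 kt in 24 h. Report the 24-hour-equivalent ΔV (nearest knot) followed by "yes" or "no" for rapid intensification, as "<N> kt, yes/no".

24 kt, no

V₁: ΔP = 51, V ≈ 5.9 × 51^0.623 ≈ 68.34 kt.
V₂: ΔP = 92, V ≈ 5.9 × 92^0.623 ≈ 98.69 kt.
ΔV over 30 h = 30.35 kt → 24 h equivalent = 30.35 × 24/30 ≈ 24.28 kt.
24 kt < 30 kt ⇒ not rapid intensification.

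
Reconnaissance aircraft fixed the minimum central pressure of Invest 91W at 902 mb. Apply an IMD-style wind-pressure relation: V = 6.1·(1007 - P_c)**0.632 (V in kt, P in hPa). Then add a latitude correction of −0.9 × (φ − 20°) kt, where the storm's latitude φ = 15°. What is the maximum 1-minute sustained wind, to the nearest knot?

120 kt

ΔP = 1007 − 902 = 105 mb.
105^0.632 ≈ 18.941.
V ≈ 6.1 × 18.941 ≈ 115.5 kt.
Latitude correction: −0.9 × (15 − 20) = 4.5 kt.
Corrected V ≈ 120 kt → 120 kt.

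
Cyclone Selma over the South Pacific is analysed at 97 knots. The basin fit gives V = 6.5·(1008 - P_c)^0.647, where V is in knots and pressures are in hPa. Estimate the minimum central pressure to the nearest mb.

ΔP = (V / 6.5)^(1/0.647) = (97/6.5)^1.546.
97/6.5 = 14.923; 14.923^1.546 ≈ 65.21 mb.
P_c = 1008 − 65.21 = 942.79 ≈ 943 mb.

943 mb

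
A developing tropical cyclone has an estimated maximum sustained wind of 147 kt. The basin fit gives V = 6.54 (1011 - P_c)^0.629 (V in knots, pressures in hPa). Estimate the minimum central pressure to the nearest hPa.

ΔP = (V / 6.54)^(1/0.629) = (147/6.54)^1.590.
147/6.54 = 22.477; 22.477^1.590 ≈ 140.94 hPa.
P_c = 1011 − 140.94 = 870.06 ≈ 870 hPa.

870 hPa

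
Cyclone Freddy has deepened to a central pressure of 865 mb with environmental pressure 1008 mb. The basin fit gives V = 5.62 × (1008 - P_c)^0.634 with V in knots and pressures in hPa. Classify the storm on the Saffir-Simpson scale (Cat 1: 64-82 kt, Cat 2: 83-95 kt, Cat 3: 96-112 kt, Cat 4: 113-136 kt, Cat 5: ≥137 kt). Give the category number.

4

ΔP = 1008 − 865 = 143 mb.
V ≈ 5.62 × 143^0.634 = 5.62 × 23.25 ≈ 131 kt.
131 kt falls in the Category 4 band.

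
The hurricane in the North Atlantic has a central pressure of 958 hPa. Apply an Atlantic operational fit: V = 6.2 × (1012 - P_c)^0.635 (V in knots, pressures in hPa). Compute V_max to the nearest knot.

78 kt

ΔP = 1012 − 958 = 54 hPa.
54^0.635 ≈ 12.591.
V ≈ 6.2 × 12.591 ≈ 78.1 kt.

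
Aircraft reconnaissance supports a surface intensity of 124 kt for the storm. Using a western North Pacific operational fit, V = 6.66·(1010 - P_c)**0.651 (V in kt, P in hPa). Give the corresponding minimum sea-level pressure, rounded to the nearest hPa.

ΔP = (V / 6.66)^(1/0.651) = (124/6.66)^1.536.
124/6.66 = 18.619; 18.619^1.536 ≈ 89.28 hPa.
P_c = 1010 − 89.28 = 920.72 ≈ 921 hPa.

921 hPa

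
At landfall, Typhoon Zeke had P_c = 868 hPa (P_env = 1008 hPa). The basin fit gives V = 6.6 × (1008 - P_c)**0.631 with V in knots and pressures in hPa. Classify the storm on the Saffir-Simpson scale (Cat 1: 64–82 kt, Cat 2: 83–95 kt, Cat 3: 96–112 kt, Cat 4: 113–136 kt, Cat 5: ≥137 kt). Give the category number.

ΔP = 1008 − 868 = 140 hPa.
V ≈ 6.6 × 140^0.631 = 6.6 × 22.61 ≈ 149 kt.
149 kt falls in the Category 5 band.

5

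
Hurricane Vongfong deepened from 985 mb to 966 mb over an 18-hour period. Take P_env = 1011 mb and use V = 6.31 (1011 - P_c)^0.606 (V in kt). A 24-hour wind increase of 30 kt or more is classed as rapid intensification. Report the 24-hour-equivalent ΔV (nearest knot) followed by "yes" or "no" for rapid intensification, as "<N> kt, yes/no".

V₁: ΔP = 26, V ≈ 6.31 × 26^0.606 ≈ 45.45 kt.
V₂: ΔP = 45, V ≈ 6.31 × 45^0.606 ≈ 63.37 kt.
ΔV over 18 h = 17.92 kt → 24 h equivalent = 17.92 × 24/18 ≈ 23.89 kt.
24 kt < 30 kt ⇒ not rapid intensification.

24 kt, no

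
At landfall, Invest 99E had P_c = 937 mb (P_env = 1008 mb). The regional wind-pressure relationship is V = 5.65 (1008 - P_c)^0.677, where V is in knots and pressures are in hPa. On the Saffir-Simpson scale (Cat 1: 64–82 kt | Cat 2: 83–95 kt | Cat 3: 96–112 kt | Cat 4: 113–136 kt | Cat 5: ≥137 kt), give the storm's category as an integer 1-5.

ΔP = 1008 − 937 = 71 mb.
V ≈ 5.65 × 71^0.677 = 5.65 × 17.92 ≈ 101 kt.
101 kt falls in the Category 3 band.

3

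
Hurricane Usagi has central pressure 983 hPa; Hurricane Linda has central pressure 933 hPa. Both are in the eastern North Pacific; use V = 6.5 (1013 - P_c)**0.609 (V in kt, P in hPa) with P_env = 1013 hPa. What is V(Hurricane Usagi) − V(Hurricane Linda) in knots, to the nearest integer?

Hurricane Usagi: ΔP = 30; V ≈ 6.5 × 30^0.609 ≈ 51.58 kt.
Hurricane Linda: ΔP = 80; V ≈ 6.5 × 80^0.609 ≈ 93.73 kt.
Difference ≈ 51.58 − 93.73 = -42.15 → -42 kt.

-42 kt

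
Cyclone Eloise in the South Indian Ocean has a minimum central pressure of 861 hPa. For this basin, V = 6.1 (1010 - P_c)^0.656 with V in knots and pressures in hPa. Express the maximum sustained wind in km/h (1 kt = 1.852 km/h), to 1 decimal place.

ΔP = 1010 − 861 = 149 hPa.
V ≈ 6.1 × 149^0.656 = 6.1 × 26.645 ≈ 162.532 kt.
162.532 × 1.852 ≈ 301.01 km/h → 301.0 km/h.

301.0 km/h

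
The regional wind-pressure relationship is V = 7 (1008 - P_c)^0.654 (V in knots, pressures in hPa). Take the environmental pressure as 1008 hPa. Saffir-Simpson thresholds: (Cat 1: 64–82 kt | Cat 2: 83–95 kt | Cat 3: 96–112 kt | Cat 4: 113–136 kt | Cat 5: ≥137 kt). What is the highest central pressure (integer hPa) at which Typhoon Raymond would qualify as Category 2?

964 hPa

Category 2 begins at V = 83 kt.
Required ΔP = (83/7)^(1/0.654) = 11.857^1.529 ≈ 43.87 hPa.
P_c ≤ 1008 − 43.87 = 964.13, so the highest integer P_c is 964 hPa.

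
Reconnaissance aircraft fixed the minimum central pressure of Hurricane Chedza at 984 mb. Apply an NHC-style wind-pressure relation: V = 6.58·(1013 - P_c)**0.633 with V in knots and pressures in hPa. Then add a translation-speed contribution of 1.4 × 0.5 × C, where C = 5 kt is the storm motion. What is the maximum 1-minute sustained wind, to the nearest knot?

ΔP = 1013 − 984 = 29 mb.
29^0.633 ≈ 8.427.
V ≈ 6.58 × 8.427 ≈ 55.5 kt.
Translation term: 1.4 × 0.5 × 5 = 3.5 kt.
Corrected V ≈ 59 kt → 59 kt.

59 kt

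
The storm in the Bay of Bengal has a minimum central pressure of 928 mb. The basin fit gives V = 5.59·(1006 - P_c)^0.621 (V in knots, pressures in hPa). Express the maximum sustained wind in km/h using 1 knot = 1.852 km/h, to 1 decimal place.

ΔP = 1006 − 928 = 78 mb.
V ≈ 5.59 × 78^0.621 = 5.59 × 14.962 ≈ 83.638 kt.
83.638 × 1.852 ≈ 154.90 km/h → 154.9 km/h.

154.9 km/h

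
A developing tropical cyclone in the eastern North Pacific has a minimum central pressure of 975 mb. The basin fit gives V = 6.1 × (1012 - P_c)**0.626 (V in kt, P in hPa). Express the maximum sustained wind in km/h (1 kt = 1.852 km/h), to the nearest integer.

ΔP = 1012 − 975 = 37 mb.
V ≈ 6.1 × 37^0.626 = 6.1 × 9.587 ≈ 58.482 kt.
58.482 × 1.852 ≈ 108.31 km/h → 108 km/h.

108 km/h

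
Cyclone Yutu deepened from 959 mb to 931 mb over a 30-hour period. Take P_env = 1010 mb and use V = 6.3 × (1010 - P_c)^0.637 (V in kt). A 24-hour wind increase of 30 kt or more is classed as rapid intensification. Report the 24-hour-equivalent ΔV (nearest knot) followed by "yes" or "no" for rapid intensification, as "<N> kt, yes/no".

20 kt, no

V₁: ΔP = 51, V ≈ 6.3 × 51^0.637 ≈ 77.10 kt.
V₂: ΔP = 79, V ≈ 6.3 × 79^0.637 ≈ 101.89 kt.
ΔV over 30 h = 24.79 kt → 24 h equivalent = 24.79 × 24/30 ≈ 19.83 kt.
20 kt < 30 kt ⇒ not rapid intensification.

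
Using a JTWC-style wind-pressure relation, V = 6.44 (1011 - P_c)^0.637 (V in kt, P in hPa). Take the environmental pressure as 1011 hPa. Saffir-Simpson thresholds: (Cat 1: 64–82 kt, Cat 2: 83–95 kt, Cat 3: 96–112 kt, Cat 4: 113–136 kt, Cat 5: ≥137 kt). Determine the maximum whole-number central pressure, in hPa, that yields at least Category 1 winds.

974 hPa

Category 1 begins at V = 64 kt.
Required ΔP = (64/6.44)^(1/0.637) = 9.938^1.570 ≈ 36.78 hPa.
P_c ≤ 1011 − 36.78 = 974.22, so the highest integer P_c is 974 hPa.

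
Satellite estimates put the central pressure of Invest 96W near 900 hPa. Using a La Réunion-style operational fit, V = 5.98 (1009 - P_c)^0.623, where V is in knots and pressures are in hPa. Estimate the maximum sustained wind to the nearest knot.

111 kt

ΔP = 1009 − 900 = 109 hPa.
109^0.623 ≈ 18.592.
V ≈ 5.98 × 18.592 ≈ 111.2 kt.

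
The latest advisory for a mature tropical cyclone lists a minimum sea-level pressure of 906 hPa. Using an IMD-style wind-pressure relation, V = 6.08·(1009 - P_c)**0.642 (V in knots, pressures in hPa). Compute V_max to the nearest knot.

119 kt

ΔP = 1009 − 906 = 103 hPa.
103^0.642 ≈ 19.599.
V ≈ 6.08 × 19.599 ≈ 119.2 kt.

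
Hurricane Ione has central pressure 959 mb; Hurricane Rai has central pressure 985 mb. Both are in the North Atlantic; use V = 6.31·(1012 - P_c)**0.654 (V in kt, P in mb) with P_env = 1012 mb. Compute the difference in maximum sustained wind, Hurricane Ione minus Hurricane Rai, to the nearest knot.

Hurricane Ione: ΔP = 53; V ≈ 6.31 × 53^0.654 ≈ 84.67 kt.
Hurricane Rai: ΔP = 27; V ≈ 6.31 × 27^0.654 ≈ 54.47 kt.
Difference ≈ 84.67 − 54.47 = 30.20 → 30 kt.

30 kt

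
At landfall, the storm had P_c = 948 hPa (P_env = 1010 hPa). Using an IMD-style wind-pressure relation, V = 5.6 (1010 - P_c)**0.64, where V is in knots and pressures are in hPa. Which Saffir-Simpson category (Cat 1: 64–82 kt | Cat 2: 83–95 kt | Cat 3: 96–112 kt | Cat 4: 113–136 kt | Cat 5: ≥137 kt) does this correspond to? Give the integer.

ΔP = 1010 − 948 = 62 hPa.
V ≈ 5.6 × 62^0.64 = 5.6 × 14.03 ≈ 79 kt.
79 kt falls in the Category 1 band.

1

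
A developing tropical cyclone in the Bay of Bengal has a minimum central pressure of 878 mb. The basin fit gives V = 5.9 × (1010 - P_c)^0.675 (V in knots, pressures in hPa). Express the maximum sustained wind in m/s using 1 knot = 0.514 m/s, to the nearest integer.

ΔP = 1010 − 878 = 132 mb.
V ≈ 5.9 × 132^0.675 = 5.9 × 27.001 ≈ 159.309 kt.
159.309 × 0.514 ≈ 81.88 m/s → 82 m/s.

82 m/s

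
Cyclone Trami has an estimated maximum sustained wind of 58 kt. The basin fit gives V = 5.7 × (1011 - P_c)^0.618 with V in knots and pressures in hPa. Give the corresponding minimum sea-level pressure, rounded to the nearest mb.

ΔP = (V / 5.7)^(1/0.618) = (58/5.7)^1.618.
58/5.7 = 10.175; 10.175^1.618 ≈ 42.69 mb.
P_c = 1011 − 42.69 = 968.31 ≈ 968 mb.

968 mb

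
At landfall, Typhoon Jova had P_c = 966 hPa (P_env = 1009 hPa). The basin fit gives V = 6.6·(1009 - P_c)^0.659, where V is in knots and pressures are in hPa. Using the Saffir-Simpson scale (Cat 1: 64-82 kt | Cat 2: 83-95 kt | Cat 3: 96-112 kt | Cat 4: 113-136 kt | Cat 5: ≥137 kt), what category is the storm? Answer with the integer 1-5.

ΔP = 1009 − 966 = 43 hPa.
V ≈ 6.6 × 43^0.659 = 6.6 × 11.92 ≈ 79 kt.
79 kt falls in the Category 1 band.

1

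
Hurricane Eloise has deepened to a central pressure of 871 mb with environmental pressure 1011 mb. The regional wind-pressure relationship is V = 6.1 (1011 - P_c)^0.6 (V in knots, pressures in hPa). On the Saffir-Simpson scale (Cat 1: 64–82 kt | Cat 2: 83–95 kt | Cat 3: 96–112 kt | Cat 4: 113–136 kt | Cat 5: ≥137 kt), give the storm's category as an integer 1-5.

ΔP = 1011 − 871 = 140 mb.
V ≈ 6.1 × 140^0.6 = 6.1 × 19.39 ≈ 118 kt.
118 kt falls in the Category 4 band.

4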